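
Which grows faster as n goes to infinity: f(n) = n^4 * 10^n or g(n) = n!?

g(n) = n! grows faster: by Stirling n! ~ (n/e)^n sqrt(2*pi*n); (n/e)^n eventually dominates n^4 * 10^n.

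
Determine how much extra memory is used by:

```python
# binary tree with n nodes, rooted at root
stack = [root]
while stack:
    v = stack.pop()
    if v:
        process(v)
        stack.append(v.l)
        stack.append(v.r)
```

Space complexity: O(n).
Auxiliary storage grows linearly with the input size n in the worst case.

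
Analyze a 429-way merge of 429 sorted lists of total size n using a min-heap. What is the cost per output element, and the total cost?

Maintain a min-heap of size 429 holding the current head of each list. Each output step does one extract-min (O(log 429)) and one insert of that list's next element (O(log 429)). Each of the n elements passes through the heap exactly once, so the total cost is O(n log 429), i.e. O(log 429) per output element.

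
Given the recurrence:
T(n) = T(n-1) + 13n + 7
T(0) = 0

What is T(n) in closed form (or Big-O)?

Dominant term in sum is 13*sum(i, i=1..n) = 13*n*(n+1)/2 = O(n^2).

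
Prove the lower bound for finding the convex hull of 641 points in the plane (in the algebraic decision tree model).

Reduction from sorting: given 641 numbers x_1,...,x_{641}, map x_i to the point (x_i, x_i^2) on the parabola y = x^2. All points are on the convex hull, and walking the hull gives them in sorted x-order. Since sorting requires Omega(n log n), so does planar convex hull.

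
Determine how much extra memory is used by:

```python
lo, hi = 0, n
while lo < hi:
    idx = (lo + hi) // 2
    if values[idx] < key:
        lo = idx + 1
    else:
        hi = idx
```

Space complexity: O(1).
Only a constant amount of auxiliary storage is used; nothing grows with n.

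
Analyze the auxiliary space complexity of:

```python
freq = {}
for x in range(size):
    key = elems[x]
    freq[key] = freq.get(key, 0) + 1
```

Space complexity: O(n).
Auxiliary storage grows linearly with the input size n in the worst case.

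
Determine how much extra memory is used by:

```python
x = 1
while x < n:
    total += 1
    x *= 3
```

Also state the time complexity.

Space complexity: O(1).
Only a constant amount of auxiliary storage is used; nothing grows with n.
Time complexity: O(log n).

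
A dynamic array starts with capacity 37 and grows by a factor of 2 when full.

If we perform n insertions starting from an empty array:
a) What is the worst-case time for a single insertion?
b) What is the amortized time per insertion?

(a) Worst-case single insertion: O(n) -- when the array is full at capacity c, the resize copies all c elements, and c can be Theta(n).
(b) Resizes happen at sizes 37, 74, 148, ... Total copy cost for n insertions: 37 + 74 + ... = O(n) (geometric series with ratio 1/2). Amortized cost per insertion: O(n)/n = O(1).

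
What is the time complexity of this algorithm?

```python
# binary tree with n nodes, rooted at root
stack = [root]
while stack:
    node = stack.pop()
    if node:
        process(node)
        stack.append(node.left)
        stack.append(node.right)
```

Time complexity: O(n).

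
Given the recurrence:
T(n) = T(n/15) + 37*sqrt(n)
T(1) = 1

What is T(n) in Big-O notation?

Each level contributes sqrt(n/15^k). Geometric series with ratio 1/sqrt(15) < 1 sums to O(sqrt(n)).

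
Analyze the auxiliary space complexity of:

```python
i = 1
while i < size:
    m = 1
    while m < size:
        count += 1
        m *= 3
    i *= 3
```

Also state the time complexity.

Space complexity: O(1).
Only a constant amount of auxiliary storage is used; nothing grows with n.
Time complexity: O(log^2 n).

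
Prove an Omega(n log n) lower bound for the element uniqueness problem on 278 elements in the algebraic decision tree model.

In the algebraic decision tree model, element uniqueness on 278 elements is equivalent to determining which cell of an arrangement of C(278,2) = 38503 hyperplanes x_i = x_j contains the input point. Ben-Or's theorem shows this requires Omega(n log n).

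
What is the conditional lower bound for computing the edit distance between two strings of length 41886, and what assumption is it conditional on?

Under SETH (the Strong Exponential Time Hypothesis), edit distance on length-41886 strings cannot be computed in O(n^(2-epsilon)) time for any epsilon > 0 (Backurs-Indyk). The reduction is from CNF-SAT via the orthogonal vectors problem.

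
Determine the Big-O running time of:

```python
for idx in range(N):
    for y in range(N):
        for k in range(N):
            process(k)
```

Time complexity: O(n^3).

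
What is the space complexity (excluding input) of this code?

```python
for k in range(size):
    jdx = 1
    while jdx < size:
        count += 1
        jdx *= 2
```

Space complexity: O(1).
Only a constant amount of auxiliary storage is used; nothing grows with n.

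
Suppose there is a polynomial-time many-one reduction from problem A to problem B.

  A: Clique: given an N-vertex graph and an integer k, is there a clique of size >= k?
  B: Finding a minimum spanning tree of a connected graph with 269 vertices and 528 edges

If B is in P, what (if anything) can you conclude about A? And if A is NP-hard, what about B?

A poly-time reduction A <=_p B means any A-instance can be transformed to a B-instance in poly time.
If B is in P: compose the reduction with B's poly-time algorithm to solve A in poly time, so A is in P.
If A is NP-hard: every NP problem reduces to A, which reduces to B; composing reductions, every NP problem reduces to B, so B is NP-hard.
(Here in fact A is NP-complete and B is in P, so no such reduction is known -- its existence would imply P = NP; the analysis concerns only what the assumed reduction would or would not let you conclude.)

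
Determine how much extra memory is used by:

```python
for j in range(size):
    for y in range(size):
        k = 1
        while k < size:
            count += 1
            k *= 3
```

Space complexity: O(1).
Only a constant amount of auxiliary storage is used; nothing grows with n.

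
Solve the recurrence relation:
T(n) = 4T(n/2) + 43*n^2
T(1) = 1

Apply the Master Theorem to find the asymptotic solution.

a=4, b=2, f(n)=43*n^2. log_2(4) = 2. Case 2: T(n) = O(n^2 log n).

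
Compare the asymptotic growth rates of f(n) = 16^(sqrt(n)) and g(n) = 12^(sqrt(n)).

f(n) = 16^(sqrt(n)) grows faster: ratio is (16/12)^(sqrt(n)) -> infinity since 16/12 > 1.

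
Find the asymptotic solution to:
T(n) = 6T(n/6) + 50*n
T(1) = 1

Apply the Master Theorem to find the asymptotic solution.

a=6, b=6, f(n)=50*n. log_6(6) = 1. Case 2: T(n) = O(n log n).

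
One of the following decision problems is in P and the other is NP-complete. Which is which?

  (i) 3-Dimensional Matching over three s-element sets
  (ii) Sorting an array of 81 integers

(i) is NP-complete: one of Karp's 21 NP-complete problems.
(ii) is P: merge sort runs in O(n log n).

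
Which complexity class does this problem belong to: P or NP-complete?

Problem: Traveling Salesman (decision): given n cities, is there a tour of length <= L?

This problem is NP-complete: reduces from Hamiltonian Cycle.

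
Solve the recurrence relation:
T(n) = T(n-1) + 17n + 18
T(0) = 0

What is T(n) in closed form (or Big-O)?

Dominant term in sum is 17*sum(i, i=1..n) = 17*n*(n+1)/2 = O(n^2).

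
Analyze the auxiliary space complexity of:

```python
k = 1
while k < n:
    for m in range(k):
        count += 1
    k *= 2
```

Space complexity: O(1).
Only a constant amount of auxiliary storage is used; nothing grows with n.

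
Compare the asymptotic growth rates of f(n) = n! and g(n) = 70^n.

f(n) = n! grows faster: n!/70^n -> infinity by Stirling.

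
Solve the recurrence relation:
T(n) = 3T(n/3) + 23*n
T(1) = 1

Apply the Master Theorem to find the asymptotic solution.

a=3, b=3, f(n)=23*n. log_3(3) = 1. Case 2: T(n) = O(n log n).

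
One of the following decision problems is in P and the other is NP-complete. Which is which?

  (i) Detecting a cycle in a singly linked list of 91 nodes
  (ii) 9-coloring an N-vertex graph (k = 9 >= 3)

(i) is P: Floyd's tortoise-and-hare runs in O(n) time, O(1) space.
(ii) is NP-complete: graph k-coloring for k>=3 is NP-complete by reduction from 3-SAT.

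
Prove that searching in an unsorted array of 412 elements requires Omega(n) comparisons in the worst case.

An adversary can always place the target in the last position checked. Until all 412 positions are examined, the target might be in any unchecked position. Therefore 412 comparisons are necessary.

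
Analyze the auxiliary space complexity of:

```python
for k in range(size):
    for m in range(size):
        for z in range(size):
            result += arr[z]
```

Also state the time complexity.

Space complexity: O(1).
Only a constant amount of auxiliary storage is used; nothing grows with n.
Time complexity: O(n^3).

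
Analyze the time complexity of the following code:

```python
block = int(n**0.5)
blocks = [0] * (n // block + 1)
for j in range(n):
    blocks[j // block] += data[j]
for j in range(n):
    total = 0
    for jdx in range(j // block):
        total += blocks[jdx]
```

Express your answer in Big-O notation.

Time complexity: O(n * sqrt(n)).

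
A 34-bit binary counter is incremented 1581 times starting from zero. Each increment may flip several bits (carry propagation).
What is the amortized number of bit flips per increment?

Bit i flips on every 2^i-th increment, so over 1581 increments bit i flips floor(1581/2^i) times. Summing over i: total flips < 2 * 1581. Amortized: < 2 = O(1) per increment.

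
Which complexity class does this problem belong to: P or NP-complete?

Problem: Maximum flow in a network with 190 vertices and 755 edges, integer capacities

This problem is in P: Edmonds-Karp / push-relabel run in polynomial time.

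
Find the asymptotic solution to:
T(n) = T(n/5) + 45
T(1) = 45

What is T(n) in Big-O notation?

Each step divides n by 5 and adds 45. After log_5(n) steps, T(n) = O(log n).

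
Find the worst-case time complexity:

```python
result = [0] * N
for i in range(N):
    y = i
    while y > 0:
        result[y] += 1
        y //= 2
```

Time complexity: O(n log n).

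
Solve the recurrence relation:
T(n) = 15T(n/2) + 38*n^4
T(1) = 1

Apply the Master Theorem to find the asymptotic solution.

a=15, b=2, f(n)=38*n^4. log_2(15) = 3.907 < 4. Case 3: T(n) = O(n^4).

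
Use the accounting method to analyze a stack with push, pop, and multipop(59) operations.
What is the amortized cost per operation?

Assign 2 credits per push (1 for the push, 1 saved for a future pop). Each pop or element popped by multipop(59) uses 1 saved credit. Total credits never go negative, so amortized cost is O(1).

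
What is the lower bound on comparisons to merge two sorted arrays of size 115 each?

To merge two sorted arrays of size 115, we need at least 229 comparisons in the worst case. An adversary can force every element to be compared.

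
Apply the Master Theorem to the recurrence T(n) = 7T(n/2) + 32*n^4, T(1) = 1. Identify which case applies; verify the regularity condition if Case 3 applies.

a=7, b=2, f(n)=32*n^4.
log_2(7) = 2.807 < 4.
f(n) = Omega(n^(2.807+epsilon)) for some epsilon > 0, so Case 3 is the candidate.
Regularity: a*f(n/b) = 7*32*(n/2)^4 = (7/16)*32*n^4 <= c*f(n) with c = 7/16 < 1. Satisfied.
Case 3: T(n) = Theta(n^4).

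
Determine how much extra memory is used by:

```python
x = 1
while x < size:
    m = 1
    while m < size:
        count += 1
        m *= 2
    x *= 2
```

Space complexity: O(1).
Only a constant amount of auxiliary storage is used; nothing grows with n.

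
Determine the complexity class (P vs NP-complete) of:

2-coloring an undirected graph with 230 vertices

This problem is in P: 2-coloring is bipartiteness testing via BFS, O(V+E).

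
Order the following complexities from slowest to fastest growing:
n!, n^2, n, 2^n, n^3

Ordered by growth rate: n < n^2 < n^3 < 2^n < n!.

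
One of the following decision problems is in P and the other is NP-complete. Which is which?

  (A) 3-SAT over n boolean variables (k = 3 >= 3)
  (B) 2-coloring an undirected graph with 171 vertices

(A) is NP-complete: 3-SAT is NP-complete (Cook-Levin); k-SAT for k>=3 reduces from 3-SAT.
(B) is P: 2-coloring is bipartiteness testing via BFS, O(V+E).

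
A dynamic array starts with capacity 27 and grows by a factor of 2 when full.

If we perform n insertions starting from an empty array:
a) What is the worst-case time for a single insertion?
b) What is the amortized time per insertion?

(a) Worst-case single insertion: O(n) -- when the array is full at capacity c, the resize copies all c elements, and c can be Theta(n).
(b) Resizes happen at sizes 27, 54, 108, ... Total copy cost for n insertions: 27 + 54 + ... = O(n) (geometric series with ratio 1/2). Amortized cost per insertion: O(n)/n = O(1).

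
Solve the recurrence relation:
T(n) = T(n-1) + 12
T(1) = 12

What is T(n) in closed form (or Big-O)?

Unrolling: T(n) = T(n-1) + 12 = T(n-2) + 2*12 = ... = T(1) + (n-1)*12 = 12 + (n-1)*12 = 12n.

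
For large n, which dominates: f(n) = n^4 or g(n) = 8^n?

g(n) = 8^n grows faster: any exponential with base > 1 dominates every polynomial.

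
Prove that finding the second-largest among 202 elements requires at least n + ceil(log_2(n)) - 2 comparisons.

Lower bound (adversary): identifying the maximum requires 202-1 comparisons (each eliminates one candidate). Assign weight 1 to each element; on each comparison the adversary lets the heavier side win and gives it the loser's weight. The max ends with weight 202, but each comparison it wins at most doubles its weight, so the max must win >= ceil(log_2(202)) = 8 comparisons. The second-largest is one of those 8 direct losers to the max, and identifying which one is largest needs >= 8-1 further comparisons. Total >= 202-1 + 8-1 = 208.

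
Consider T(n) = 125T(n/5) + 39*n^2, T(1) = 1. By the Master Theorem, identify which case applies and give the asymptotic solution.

a=125, b=5, f(n)=39*n^2.
log_5(125) = 3 > 2.
Since f(n) = O(n^2) is polynomially smaller than n^3, Case 1 applies.
T(n) = Theta(n^3).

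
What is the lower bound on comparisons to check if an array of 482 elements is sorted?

To verify 482 elements are sorted, we must compare each consecutive pair. Skipping any pair allows an adversary to swap them. Therefore 481 comparisons are necessary and sufficient.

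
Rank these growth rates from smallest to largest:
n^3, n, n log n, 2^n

Ordered by growth rate: n < n log n < n^3 < 2^n.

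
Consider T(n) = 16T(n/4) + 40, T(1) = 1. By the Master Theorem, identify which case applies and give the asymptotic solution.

a=16, b=4, f(n)=40.
log_4(16) = 2 > 0.
Since f(n) = O(n^0) is polynomially smaller than n^2, Case 1 applies.
T(n) = Theta(n^2).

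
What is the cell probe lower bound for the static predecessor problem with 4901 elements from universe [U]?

The Patrascu-Thorup lower bound shows any data structure on n = 4901 elements using O(n * polylog(n)) space requires Omega(log log U) query time. van Emde Boas trees achieve O(log log U) with O(U) space.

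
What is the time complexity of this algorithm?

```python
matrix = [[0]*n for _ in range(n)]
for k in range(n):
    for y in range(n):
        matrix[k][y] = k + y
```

Time complexity: O(n^2).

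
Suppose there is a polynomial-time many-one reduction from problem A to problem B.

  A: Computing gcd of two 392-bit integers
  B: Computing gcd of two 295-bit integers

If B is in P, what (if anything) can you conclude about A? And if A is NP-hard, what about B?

A poly-time reduction A <=_p B means any A-instance can be transformed to a B-instance in poly time.
If B is in P: compose the reduction with B's poly-time algorithm to solve A in poly time, so A is in P.
If A is NP-hard: every NP problem reduces to A, which reduces to B; composing reductions, every NP problem reduces to B, so B is NP-hard.
(Here in fact A is P and B is P.)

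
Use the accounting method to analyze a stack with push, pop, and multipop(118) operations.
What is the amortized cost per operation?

Assign 2 credits per push (1 for the push, 1 saved for a future pop). Each pop or element popped by multipop(118) uses 1 saved credit. Total credits never go negative, so amortized cost is O(1).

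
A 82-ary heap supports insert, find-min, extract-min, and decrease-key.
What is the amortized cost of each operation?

The 82-ary heap has height O(log_82 n). Insert sifts up: O(log_82 n). Find-min reads the root: O(1). Extract-min sifts down comparing 82 children per level: O(82 * log_82 n). Decrease-key sifts up: O(log_82 n).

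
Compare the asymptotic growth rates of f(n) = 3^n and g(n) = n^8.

f(n) = 3^n grows faster: any exponential with base > 1 dominates every polynomial.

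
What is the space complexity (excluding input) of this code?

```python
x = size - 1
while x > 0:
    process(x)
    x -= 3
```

Space complexity: O(1).
Only a constant amount of auxiliary storage is used; nothing grows with n.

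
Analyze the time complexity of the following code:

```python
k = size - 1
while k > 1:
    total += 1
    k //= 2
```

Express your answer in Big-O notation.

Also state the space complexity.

Time complexity: O(log n).
Space complexity: O(1).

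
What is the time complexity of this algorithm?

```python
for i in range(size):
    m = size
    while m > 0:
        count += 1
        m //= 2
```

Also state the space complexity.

Time complexity: O(n log n).
Space complexity: O(1).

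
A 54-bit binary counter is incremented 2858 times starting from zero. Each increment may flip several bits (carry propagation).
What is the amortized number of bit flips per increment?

Bit i flips on every 2^i-th increment, so over 2858 increments bit i flips floor(2858/2^i) times. Summing over i: total flips < 2 * 2858. Amortized: < 2 = O(1) per increment.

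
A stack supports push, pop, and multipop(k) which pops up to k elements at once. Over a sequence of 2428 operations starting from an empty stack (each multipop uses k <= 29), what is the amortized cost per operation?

Each element is pushed exactly once and popped at most once (whether by pop or as part of a multipop). So the total number of individual pops over the whole sequence is at most the number of pushes, which is at most 2428. Total work <= 2 * 2428, hence O(1) amortized per operation.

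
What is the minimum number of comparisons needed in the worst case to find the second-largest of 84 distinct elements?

Lower bound: finding the max needs 84-1 comparisons. By the adversary weight-doubling argument, the max must personally win >= ceil(log_2(84)) = 7 comparisons; the 2nd-largest is among those 7 losers, needing 7-1 more comparisons. Total >= 84-1 + 7-1 = 89. A balanced knockout tournament achieves this.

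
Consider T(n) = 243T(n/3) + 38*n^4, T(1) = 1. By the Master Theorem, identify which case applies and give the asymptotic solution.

a=243, b=3, f(n)=38*n^4.
log_3(243) = 5 > 4.
Since f(n) = O(n^4) is polynomially smaller than n^5, Case 1 applies.
T(n) = Theta(n^5).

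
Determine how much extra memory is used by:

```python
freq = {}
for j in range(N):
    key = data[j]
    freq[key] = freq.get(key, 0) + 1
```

Space complexity: O(n).
Auxiliary storage grows linearly with the input size n in the worst case.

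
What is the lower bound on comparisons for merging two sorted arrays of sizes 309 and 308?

Adversary argument: with sizes 309 and 308 (differing by at most 1), interleave the two arrays so that every consecutive pair in the output comes from different inputs. Then each of the 616 adjacent output pairs must be directly compared, or the algorithm cannot determine their relative order. So 616 comparisons are necessary; standard merge achieves this.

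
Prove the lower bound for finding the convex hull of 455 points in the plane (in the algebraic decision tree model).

Reduction from sorting: given 455 numbers x_1,...,x_{455}, map x_i to the point (x_i, x_i^2) on the parabola y = x^2. All points are on the convex hull, and walking the hull gives them in sorted x-order. Since sorting requires Omega(n log n), so does planar convex hull.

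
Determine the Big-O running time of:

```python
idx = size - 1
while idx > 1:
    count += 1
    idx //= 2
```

Time complexity: O(log n).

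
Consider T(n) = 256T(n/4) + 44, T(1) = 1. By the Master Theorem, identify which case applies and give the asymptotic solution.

a=256, b=4, f(n)=44.
log_4(256) = 4 > 0.
Since f(n) = O(n^0) is polynomially smaller than n^4, Case 1 applies.
T(n) = Theta(n^4).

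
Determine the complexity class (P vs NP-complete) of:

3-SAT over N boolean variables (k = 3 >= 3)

This problem is NP-complete: 3-SAT is NP-complete (Cook-Levin); k-SAT for k>=3 reduces from 3-SAT.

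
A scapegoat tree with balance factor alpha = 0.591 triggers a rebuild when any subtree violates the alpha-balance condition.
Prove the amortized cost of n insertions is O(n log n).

Define potential Phi = c * sum of |size(left(v)) - size(right(v))| over all nodes. An insertion at depth d costs O(d) = O(log n) and increases Phi by O(log n). When a rebuild of subtree of size s occurs, it costs O(s) but reduces Phi by Omega(s). With alpha = 0.591, between rebuilds Omega(s) insertions must occur. Amortized cost per insertion: O(log n).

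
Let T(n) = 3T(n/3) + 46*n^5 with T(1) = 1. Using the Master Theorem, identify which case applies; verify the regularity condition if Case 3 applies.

a=3, b=3, f(n)=46*n^5.
log_3(3) = 1 < 5.
f(n) = Omega(n^(1+epsilon)) for some epsilon > 0, so Case 3 is the candidate.
Regularity: a*f(n/b) = 3*46*(n/3)^5 = (3/243)*46*n^5 <= c*f(n) with c = 3/243 < 1. Satisfied.
Case 3: T(n) = Theta(n^5).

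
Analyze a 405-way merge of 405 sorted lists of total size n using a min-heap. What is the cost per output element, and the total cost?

Maintain a min-heap of size 405 holding the current head of each list. Each output step does one extract-min (O(log 405)) and one insert of that list's next element (O(log 405)). Each of the n elements passes through the heap exactly once, so the total cost is O(n log 405), i.e. O(log 405) per output element.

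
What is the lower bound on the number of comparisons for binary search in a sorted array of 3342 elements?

With 3342 possible positions, we need at least ceil(log_2(3342)) = 12 comparisons. Each comparison splits the remaining candidates by at most half.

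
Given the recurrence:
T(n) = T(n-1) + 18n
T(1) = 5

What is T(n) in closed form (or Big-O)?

Unrolling: T(n) = 5 + 18*(2 + 3 + ... + n) = 5 + 18*(n(n+1)/2 - 1) = O(n^2).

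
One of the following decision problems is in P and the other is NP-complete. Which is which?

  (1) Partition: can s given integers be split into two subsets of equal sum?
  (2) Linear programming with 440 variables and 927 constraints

(1) is NP-complete: Subset Sum reduces to it (one of Karp's 21 NP-complete problems).
(2) is P: the ellipsoid and interior-point methods run in polynomial time.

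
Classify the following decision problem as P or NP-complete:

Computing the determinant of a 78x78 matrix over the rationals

This problem is in P: Gaussian elimination runs in O(n^3).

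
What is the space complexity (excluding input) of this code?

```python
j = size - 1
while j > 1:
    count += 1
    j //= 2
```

Space complexity: O(1).
Only a constant amount of auxiliary storage is used; nothing grows with n.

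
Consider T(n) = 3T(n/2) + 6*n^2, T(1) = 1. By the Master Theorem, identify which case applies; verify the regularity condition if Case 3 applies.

a=3, b=2, f(n)=6*n^2.
log_2(3) = 1.585 < 2.
f(n) = Omega(n^(1.585+epsilon)) for some epsilon > 0, so Case 3 is the candidate.
Regularity: a*f(n/b) = 3*6*(n/2)^2 = (3/4)*6*n^2 <= c*f(n) with c = 3/4 < 1. Satisfied.
Case 3: T(n) = Theta(n^2).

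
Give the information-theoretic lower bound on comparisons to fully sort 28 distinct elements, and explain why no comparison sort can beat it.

A comparison sort is a binary decision tree whose leaves are the 28! = 304888344611713860501504000000 possible output permutations. A binary tree with L leaves has height >= ceil(log_2(L)). So any comparison sort needs >= ceil(log_2(28!)) = 98 comparisons in the worst case.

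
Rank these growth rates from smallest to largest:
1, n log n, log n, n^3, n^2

Ordered by growth rate: 1 < log n < n log n < n^2 < n^3.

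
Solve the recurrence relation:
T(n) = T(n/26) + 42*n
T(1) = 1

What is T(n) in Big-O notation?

Geometric series: 42*n*(1 + 1/26 + 1/26^2 + ...) = O(n). T(n) = O(n).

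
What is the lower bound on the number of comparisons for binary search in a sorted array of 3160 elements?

With 3160 possible positions, we need at least ceil(log_2(3160)) = 12 comparisons. Each comparison splits the remaining candidates by at most half.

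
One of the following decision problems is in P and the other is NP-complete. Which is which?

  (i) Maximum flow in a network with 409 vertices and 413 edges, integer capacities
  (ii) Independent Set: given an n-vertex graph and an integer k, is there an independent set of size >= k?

(i) is P: Edmonds-Karp / push-relabel run in polynomial time.
(ii) is NP-complete: complement of Clique (with k part of the input).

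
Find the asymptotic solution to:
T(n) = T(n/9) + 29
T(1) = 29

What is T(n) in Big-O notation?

Each step divides n by 9 and adds 29. After log_9(n) steps, T(n) = O(log n).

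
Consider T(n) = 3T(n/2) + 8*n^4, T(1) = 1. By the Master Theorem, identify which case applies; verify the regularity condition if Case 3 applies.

a=3, b=2, f(n)=8*n^4.
log_2(3) = 1.585 < 4.
f(n) = Omega(n^(1.585+epsilon)) for some epsilon > 0, so Case 3 is the candidate.
Regularity: a*f(n/b) = 3*8*(n/2)^4 = (3/16)*8*n^4 <= c*f(n) with c = 3/16 < 1. Satisfied.
Case 3: T(n) = Theta(n^4).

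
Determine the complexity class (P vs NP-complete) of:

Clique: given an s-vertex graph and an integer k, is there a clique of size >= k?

This problem is NP-complete: complement of Independent Set / Vertex Cover (with k part of the input).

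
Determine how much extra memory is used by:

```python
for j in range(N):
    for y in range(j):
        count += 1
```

Space complexity: O(1).
Only a constant amount of auxiliary storage is used; nothing grows with n.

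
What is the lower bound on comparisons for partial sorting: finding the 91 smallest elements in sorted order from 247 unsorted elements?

Finding 91 smallest of 247 in sorted order: Omega(247) to identify the 91 smallest, plus Omega(91 log 91) to sort them. Total: Omega(n + k log k).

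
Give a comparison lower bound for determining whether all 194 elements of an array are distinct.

In the algebraic decision-tree model, the YES region for element distinctness on 194 elements has 194! connected components (one per ordering). Ben-Or's theorem then gives a lower bound of Omega(log(n!)) = Omega(n log n).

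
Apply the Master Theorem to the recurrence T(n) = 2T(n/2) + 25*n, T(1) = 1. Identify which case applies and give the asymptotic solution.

a=2, b=2, f(n)=25*n.
log_2(2) = 1, so n^(log_b(a)) = n.
f(n) = Theta(n), so Case 2 applies.
T(n) = Theta(n log n).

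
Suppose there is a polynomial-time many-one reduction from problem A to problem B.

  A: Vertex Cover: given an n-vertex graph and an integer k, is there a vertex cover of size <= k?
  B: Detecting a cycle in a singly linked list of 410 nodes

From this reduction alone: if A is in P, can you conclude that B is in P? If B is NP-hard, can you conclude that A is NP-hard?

A poly-time reduction A <=_p B transfers tractability DOWN (B easy => A easy) and hardness UP (A hard => B hard), not the reverse.
From A in P, the reduction alone does NOT give B in P: any problem in P trivially reduces to SAT, yet SAT is not known to be in P.
From B NP-hard, the reduction alone does NOT give A NP-hard: again, easy problems reduce to hard ones.
(Here in fact A is NP-complete and B is in P, so no such reduction is known -- its existence would imply P = NP; the analysis concerns only what the assumed reduction would or would not let you conclude.)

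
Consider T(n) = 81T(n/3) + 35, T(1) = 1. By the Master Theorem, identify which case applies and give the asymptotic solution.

a=81, b=3, f(n)=35.
log_3(81) = 4 > 0.
Since f(n) = O(n^0) is polynomially smaller than n^4, Case 1 applies.
T(n) = Theta(n^4).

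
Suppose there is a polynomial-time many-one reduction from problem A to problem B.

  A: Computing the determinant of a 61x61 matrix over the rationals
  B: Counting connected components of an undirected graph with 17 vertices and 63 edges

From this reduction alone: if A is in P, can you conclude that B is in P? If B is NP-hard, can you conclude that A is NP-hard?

A poly-time reduction A <=_p B transfers tractability DOWN (B easy => A easy) and hardness UP (A hard => B hard), not the reverse.
From A in P, the reduction alone does NOT give B in P: any problem in P trivially reduces to SAT, yet SAT is not known to be in P.
From B NP-hard, the reduction alone does NOT give A NP-hard: again, easy problems reduce to hard ones.
(Here in fact A is P and B is P.)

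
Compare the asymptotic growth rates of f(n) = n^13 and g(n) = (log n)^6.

f(n) = n^13 grows faster: any positive polynomial dominates any polylog.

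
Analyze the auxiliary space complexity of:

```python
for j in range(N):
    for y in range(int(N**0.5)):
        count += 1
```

Space complexity: O(1).
Only a constant amount of auxiliary storage is used; nothing grows with n.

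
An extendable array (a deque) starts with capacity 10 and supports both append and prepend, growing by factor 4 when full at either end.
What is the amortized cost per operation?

Growth at either end copies all elements; capacities form a geometric sequence with ratio 4, so total copy cost over n operations is O(n) (two geometric series). Amortized O(1).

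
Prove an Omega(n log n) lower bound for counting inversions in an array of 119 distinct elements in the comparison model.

Decision-tree argument: at any leaf, the comparisons made (with transitivity) must totally order all 119 elements -- otherwise some pair (i,j) is unordered, and an adversary can present two inputs agreeing on every comparison made but with that pair flipped, changing the inversion count by 1, so the leaf's output is wrong on one of them. Hence the tree has >= 119! leaves and height >= log_2(119!) = Omega(n log n). Modified merge sort achieves O(n log n).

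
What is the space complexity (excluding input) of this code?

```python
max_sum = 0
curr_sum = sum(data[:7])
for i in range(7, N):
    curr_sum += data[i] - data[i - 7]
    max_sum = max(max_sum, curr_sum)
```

Space complexity: O(1).
Only a constant amount of auxiliary storage is used; nothing grows with n.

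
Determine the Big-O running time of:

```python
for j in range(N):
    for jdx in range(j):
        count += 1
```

Time complexity: O(n^2).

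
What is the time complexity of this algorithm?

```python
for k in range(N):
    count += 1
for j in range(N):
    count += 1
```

Time complexity: O(n).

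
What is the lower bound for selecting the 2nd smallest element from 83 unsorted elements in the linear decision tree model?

Selecting the 2nd smallest of 83 elements requires Omega(n) comparisons. Every element must be compared at least once. The BFPRT algorithm achieves O(n), making this tight.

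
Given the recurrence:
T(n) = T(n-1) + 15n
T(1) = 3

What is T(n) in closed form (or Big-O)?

Unrolling: T(n) = 3 + 15*(2 + 3 + ... + n) = 3 + 15*(n(n+1)/2 - 1) = O(n^2).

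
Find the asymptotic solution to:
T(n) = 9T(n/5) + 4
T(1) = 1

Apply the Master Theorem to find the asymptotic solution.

a=9, b=5, f(n)=4. log_5(9) = 1.365. Case 1 of Master Theorem: T(n) = O(n^1.365).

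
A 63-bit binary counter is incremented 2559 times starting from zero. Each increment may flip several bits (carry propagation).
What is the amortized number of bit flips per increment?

Bit i flips on every 2^i-th increment, so over 2559 increments bit i flips floor(2559/2^i) times. Summing over i: total flips < 2 * 2559. Amortized: < 2 = O(1) per increment.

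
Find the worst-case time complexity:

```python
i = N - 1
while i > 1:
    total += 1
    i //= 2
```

Time complexity: O(log n).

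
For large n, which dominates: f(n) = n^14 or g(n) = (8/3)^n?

g(n) = (8/3)^n grows faster: (8/3)^n is exponential with base 8/3 > 1, dominating every polynomial.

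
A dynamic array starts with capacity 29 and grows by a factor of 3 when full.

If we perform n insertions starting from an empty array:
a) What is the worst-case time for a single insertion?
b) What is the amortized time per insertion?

(a) Worst-case single insertion: O(n) -- when the array is full at capacity c, the resize copies all c elements, and c can be Theta(n).
(b) Resizes happen at sizes 29, 87, 261, ... Total copy cost for n insertions: 29 + 87 + ... = O(n) (geometric series with ratio 1/3). Amortized cost per insertion: O(n)/n = O(1).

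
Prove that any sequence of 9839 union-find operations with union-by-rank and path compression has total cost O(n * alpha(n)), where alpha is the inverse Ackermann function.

Using Tarjan's analysis with rank-based potential function. Union-by-rank keeps tree height O(log n). Path compression flattens paths during find. For n = 9839 operations, total cost is O(n * alpha(n)), effectively O(n) since alpha grows incredibly slowly.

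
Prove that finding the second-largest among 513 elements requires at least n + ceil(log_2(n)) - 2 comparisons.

Lower bound (adversary): identifying the maximum requires 513-1 comparisons (each eliminates one candidate). Assign weight 1 to each element; on each comparison the adversary lets the heavier side win and gives it the loser's weight. The max ends with weight 513, but each comparison it wins at most doubles its weight, so the max must win >= ceil(log_2(513)) = 10 comparisons. The second-largest is one of those 10 direct losers to the max, and identifying which one is largest needs >= 10-1 further comparisons. Total >= 513-1 + 10-1 = 521.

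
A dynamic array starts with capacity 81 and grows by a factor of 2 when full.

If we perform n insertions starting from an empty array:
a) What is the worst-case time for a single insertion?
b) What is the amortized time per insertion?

(a) Worst-case single insertion: O(n) -- when the array is full at capacity c, the resize copies all c elements, and c can be Theta(n).
(b) Resizes happen at sizes 81, 162, 324, ... Total copy cost for n insertions: 81 + 162 + ... = O(n) (geometric series with ratio 1/2). Amortized cost per insertion: O(n)/n = O(1).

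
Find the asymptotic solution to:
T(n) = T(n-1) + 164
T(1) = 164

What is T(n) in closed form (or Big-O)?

Unrolling: T(n) = T(n-1) + 164 = T(n-2) + 2*164 = ... = T(1) + (n-1)*164 = 164 + (n-1)*164 = 164n.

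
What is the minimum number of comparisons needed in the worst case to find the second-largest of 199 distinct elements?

Lower bound: finding the max needs 199-1 comparisons. By the adversary weight-doubling argument, the max must personally win >= ceil(log_2(199)) = 8 comparisons; the 2nd-largest is among those 8 losers, needing 8-1 more comparisons. Total >= 199-1 + 8-1 = 205. A balanced knockout tournament achieves this.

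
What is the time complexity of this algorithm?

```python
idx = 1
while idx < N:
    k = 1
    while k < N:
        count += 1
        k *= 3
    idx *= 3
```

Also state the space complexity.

Time complexity: O(log^2 n).
Space complexity: O(1).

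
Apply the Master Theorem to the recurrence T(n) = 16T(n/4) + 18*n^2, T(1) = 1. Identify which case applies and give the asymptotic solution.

a=16, b=4, f(n)=18*n^2.
log_4(16) = 2, so n^(log_b(a)) = n^2.
f(n) = Theta(n^2), so Case 2 applies.
T(n) = Theta(n^2 log n).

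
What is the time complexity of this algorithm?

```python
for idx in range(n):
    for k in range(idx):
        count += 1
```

Time complexity: O(n^2).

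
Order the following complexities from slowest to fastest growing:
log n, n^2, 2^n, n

Ordered by growth rate: log n < n < n^2 < 2^n.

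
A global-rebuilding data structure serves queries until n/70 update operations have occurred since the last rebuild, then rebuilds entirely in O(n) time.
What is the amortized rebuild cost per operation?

The O(n) rebuild is triggered by n/70 operations, so each contributes O(n)/(n/70) = O(70) = O(1) to the rebuild cost.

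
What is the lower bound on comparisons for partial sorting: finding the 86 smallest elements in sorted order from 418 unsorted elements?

Finding 86 smallest of 418 in sorted order: Omega(418) to identify the 86 smallest, plus Omega(86 log 86) to sort them. Total: Omega(n + k log k).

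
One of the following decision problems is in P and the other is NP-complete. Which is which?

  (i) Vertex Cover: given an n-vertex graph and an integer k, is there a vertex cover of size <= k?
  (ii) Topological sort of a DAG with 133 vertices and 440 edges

(i) is NP-complete: one of Karp's 21 NP-complete problems (with k part of the input; for any fixed constant k it is in P).
(ii) is P: DFS-based topological sort runs in O(V+E).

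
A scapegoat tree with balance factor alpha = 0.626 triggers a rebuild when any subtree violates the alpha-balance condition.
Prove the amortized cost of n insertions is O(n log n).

Define potential Phi = c * sum of |size(left(v)) - size(right(v))| over all nodes. An insertion at depth d costs O(d) = O(log n) and increases Phi by O(log n). When a rebuild of subtree of size s occurs, it costs O(s) but reduces Phi by Omega(s). With alpha = 0.626, between rebuilds Omega(s) insertions must occur. Amortized cost per insertion: O(log n).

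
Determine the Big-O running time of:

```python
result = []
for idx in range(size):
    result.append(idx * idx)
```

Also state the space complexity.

Time complexity: O(n).
Space complexity: O(n).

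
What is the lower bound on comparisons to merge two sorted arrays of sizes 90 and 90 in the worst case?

Adversary: with |90 - 90| <= 1 the inputs can be fully interleaved so that every adjacent pair in the merged output comes from different arrays. Then each of the 179 adjacent pairs must be directly compared, or the algorithm cannot determine their relative order. Standard merge meets this bound.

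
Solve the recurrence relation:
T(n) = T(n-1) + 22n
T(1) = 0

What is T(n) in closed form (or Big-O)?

Unrolling: T(n) = 0 + 22*(2 + 3 + ... + n) = 0 + 22*(n(n+1)/2 - 1) = O(n^2).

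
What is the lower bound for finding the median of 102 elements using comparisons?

To find the median of 102 elements, every element must be compared at least once, so the lower bound is Omega(n). The BFPRT algorithm achieves O(n), making this tight.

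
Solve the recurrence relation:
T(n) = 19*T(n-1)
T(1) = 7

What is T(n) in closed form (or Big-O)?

Each step multiplies by 19. T(n) = T(1)*19^(n-1) = 7*19^(n-1).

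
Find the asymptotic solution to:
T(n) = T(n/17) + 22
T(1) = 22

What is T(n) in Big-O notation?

Each step divides n by 17 and adds 22. After log_17(n) steps, T(n) = O(log n).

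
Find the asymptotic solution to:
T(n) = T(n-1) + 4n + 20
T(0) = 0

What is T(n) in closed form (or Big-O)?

Dominant term in sum is 4*sum(i, i=1..n) = 4*n*(n+1)/2 = O(n^2).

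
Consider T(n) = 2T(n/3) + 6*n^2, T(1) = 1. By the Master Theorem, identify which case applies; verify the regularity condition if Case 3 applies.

a=2, b=3, f(n)=6*n^2.
log_3(2) = 0.6309 < 2.
f(n) = Omega(n^(0.6309+epsilon)) for some epsilon > 0, so Case 3 is the candidate.
Regularity: a*f(n/b) = 2*6*(n/3)^2 = (2/9)*6*n^2 <= c*f(n) with c = 2/9 < 1. Satisfied.
Case 3: T(n) = Theta(n^2).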